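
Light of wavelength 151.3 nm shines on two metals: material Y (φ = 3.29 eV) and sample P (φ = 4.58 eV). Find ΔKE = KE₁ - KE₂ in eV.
1.2900 eV

Using KE_max = hc/λ - φ for each metal:

Photon energy: E = hc/λ = 8.1946 eV

For material Y (φ₁ = 3.29 eV):
KE₁ = E - φ₁ = 8.1946 - 3.29 = 4.9046 eV

For sample P (φ₂ = 4.58 eV):
KE₂ = E - φ₂ = 8.1946 - 4.58 = 3.6146 eV

Difference:
ΔKE = KE₁ - KE₂ = 4.9046 - 3.6146 = 1.2900 eV

Note: The difference equals the difference in work functions: 4.58 - 3.29 = 1.29 eV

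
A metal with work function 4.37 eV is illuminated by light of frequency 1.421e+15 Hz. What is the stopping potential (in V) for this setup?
1.5068 V

The stopping potential V_s satisfies: eV_s = KE_max

First, find KE_max using Einstein's equation:
E_photon = hf = (6.626×10⁻³⁴ J·s)(1.421e+15 Hz) = 5.8768 eV
KE_max = E_photon - φ = 5.8768 - 4.37 = 1.5068 eV

Since eV_s = KE_max:
V_s = KE_max/e = 1.5068 V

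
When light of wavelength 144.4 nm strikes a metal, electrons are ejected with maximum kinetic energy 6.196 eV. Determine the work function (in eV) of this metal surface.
2.39 eV

From Einstein's photoelectric equation: KE_max = hf - φ = hc/λ - φ

Rearranging for φ:
φ = hc/λ - KE_max

Calculate photon energy:
E_photon = hc/λ = 8.5862 eV

Therefore:
φ = 8.5862 - 6.196 = 2.39 eV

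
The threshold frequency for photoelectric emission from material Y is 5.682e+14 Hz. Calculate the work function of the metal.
2.35 eV

At the threshold frequency, photon energy equals work function:
φ = hf₀

Calculating:
φ = (6.626×10⁻³⁴ J·s)(5.682e+14 Hz)
φ = 2.35 eV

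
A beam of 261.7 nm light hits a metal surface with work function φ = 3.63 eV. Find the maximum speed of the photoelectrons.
6.2420e+05 m/s

First, find the maximum kinetic energy:
E_photon = hc/λ = 4.7376 eV
KE_max = E_photon - φ = 4.7376 - 3.63 = 1.1076 eV

Convert to Joules: KE_max = 1.1076 × 1.602×10⁻¹⁹ J = 1.7746e-19 J

Then use KE = ½mv² to find velocity:
v = √(2·KE/m) = √(2 × 1.7746e-19 J / 9.109e-31 kg)
v = 6.2420e+05 m/s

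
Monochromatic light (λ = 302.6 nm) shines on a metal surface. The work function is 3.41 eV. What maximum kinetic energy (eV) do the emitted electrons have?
0.6873 eV

Using Einstein's photoelectric equation: KE_max = hf - φ = hc/λ - φ

First, calculate the photon energy:
E_photon = hc/λ = (6.626×10⁻³⁴ J·s)(3×10⁸ m/s) / (302.6×10⁻⁹ m)
E_photon = 4.0973 eV

Then, the maximum kinetic energy:
KE_max = E_photon - φ = 4.0973 eV - 3.41 eV = 0.6873 eV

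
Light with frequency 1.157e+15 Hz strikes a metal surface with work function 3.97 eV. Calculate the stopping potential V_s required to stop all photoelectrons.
0.8150 V

The stopping potential V_s satisfies: eV_s = KE_max

First, find KE_max using Einstein's equation:
E_photon = hf = (6.626×10⁻³⁴ J·s)(1.157e+15 Hz) = 4.7850 eV
KE_max = E_photon - φ = 4.7850 - 3.97 = 0.8150 eV

Since eV_s = KE_max:
V_s = KE_max/e = 0.8150 V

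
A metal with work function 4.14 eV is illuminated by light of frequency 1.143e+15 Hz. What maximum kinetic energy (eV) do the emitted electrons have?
0.5871 eV

Using Einstein's photoelectric equation: KE_max = hf - φ

First, calculate the photon energy:
E_photon = hf = (6.626×10⁻³⁴ J·s)(1.143e+15 Hz)
E_photon = 4.7271 eV

Then, the maximum kinetic energy:
KE_max = E_photon - φ = 4.7271 eV - 4.14 eV = 0.5871 eV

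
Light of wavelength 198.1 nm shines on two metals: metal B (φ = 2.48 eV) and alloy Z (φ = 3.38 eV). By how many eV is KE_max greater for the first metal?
0.9000 eV

Using KE_max = hc/λ - φ for each metal:

Photon energy: E = hc/λ = 6.2587 eV

For metal B (φ₁ = 2.48 eV):
KE₁ = E - φ₁ = 6.2587 - 2.48 = 3.7787 eV

For alloy Z (φ₂ = 3.38 eV):
KE₂ = E - φ₂ = 6.2587 - 3.38 = 2.8787 eV

Difference:
ΔKE = KE₁ - KE₂ = 3.7787 - 2.8787 = 0.9000 eV

Note: The difference equals the difference in work functions: 3.38 - 2.48 = 0.90 eV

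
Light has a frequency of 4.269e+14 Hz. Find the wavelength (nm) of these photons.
702.25 nm

Using the wave equation: c = fλ

Solving for wavelength:
λ = c/f = (3×10⁸ m/s) / (4.269e+14 Hz)
λ = 702.25 nm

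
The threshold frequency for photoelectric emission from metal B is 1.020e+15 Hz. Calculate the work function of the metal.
4.22 eV

At the threshold frequency, photon energy equals work function:
φ = hf₀

Calculating:
φ = (6.626×10⁻³⁴ J·s)(1.020e+15 Hz)
φ = 4.22 eV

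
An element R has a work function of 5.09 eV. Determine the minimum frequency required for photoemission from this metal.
1.2308e+15 Hz

The threshold frequency is when the photon energy equals the work function:
hf₀ = φ

Solving for f₀:
f₀ = φ/h = (5.09 eV × 1.602×10⁻¹⁹ J/eV) / (6.626×10⁻³⁴ J·s)
f₀ = 1.2308e+15 Hz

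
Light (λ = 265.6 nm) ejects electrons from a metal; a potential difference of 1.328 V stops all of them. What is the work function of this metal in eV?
3.34 eV

The stopping potential gives the maximum kinetic energy: KE_max = eV_s = 1.328 eV

From Einstein's photoelectric equation: KE_max = hc/λ - φ
Rearranging: φ = hc/λ - KE_max

Calculate photon energy:
E_photon = hc/λ = (6.626×10⁻³⁴ J·s)(3×10⁸ m/s) / (265.6×10⁻⁹ m) = 4.6681 eV

Therefore:
φ = 4.6681 - 1.328 = 3.34 eV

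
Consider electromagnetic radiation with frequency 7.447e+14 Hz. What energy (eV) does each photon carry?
3.0798 eV

Using E = hf:

E = hf = (6.626×10⁻³⁴ J·s)(7.447e+14 Hz)
E = 3.0798 eV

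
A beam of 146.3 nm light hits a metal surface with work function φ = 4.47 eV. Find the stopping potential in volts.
4.0047 V

The stopping potential V_s satisfies: eV_s = KE_max

First, find KE_max using Einstein's equation:
E_photon = hc/λ = 8.4747 eV
KE_max = E_photon - φ = 8.4747 - 4.47 = 4.0047 eV

Since eV_s = KE_max:
V_s = KE_max/e = 4.0047 V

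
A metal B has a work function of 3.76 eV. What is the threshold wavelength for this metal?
329.75 nm

The threshold wavelength is when the photon energy equals the work function:
hc/λ₀ = φ

Solving for λ₀:
λ₀ = hc/φ = (6.626×10⁻³⁴ J·s)(3×10⁸ m/s) / (3.76 eV × 1.602×10⁻¹⁹ J/eV)
λ₀ = 329.75 nm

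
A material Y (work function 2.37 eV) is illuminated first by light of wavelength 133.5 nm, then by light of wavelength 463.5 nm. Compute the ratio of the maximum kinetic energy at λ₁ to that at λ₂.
22.6827

Using Einstein's equation: KE_max = hc/λ - φ

For λ₁ = 133.5 nm:
E₁ = hc/λ₁ = 9.2872 eV
KE₁ = E₁ - φ = 9.2872 - 2.37 = 6.9172 eV

For λ₂ = 463.5 nm:
E₂ = hc/λ₂ = 2.6750 eV
KE₂ = E₂ - φ = 2.6750 - 2.37 = 0.3050 eV

Ratio: KE₁/KE₂ = 6.9172/0.3050 = 22.6827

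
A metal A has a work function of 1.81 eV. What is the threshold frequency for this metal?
4.3766e+14 Hz

The threshold frequency is when the photon energy equals the work function:
hf₀ = φ

Solving for f₀:
f₀ = φ/h = (1.81 eV × 1.602×10⁻¹⁹ J/eV) / (6.626×10⁻³⁴ J·s)
f₀ = 4.3766e+14 Hz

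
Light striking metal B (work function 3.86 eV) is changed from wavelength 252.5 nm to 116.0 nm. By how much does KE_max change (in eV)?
5.7780 eV

Using Einstein's equation: KE_max = hc/λ - φ

For λ₁ = 252.5 nm:
KE₁ = hc/λ₁ - φ = 4.9103 - 3.86 = 1.0503 eV

For λ₂ = 116.0 nm:
KE₂ = hc/λ₂ - φ = 10.6883 - 3.86 = 6.8283 eV

Change in KE:
ΔKE = KE₂ - KE₁ = 6.8283 - 1.0503 = 5.7780 eV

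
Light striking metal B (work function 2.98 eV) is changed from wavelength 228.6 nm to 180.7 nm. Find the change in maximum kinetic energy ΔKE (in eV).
1.4377 eV

Using Einstein's equation: KE_max = hc/λ - φ

For λ₁ = 228.6 nm:
KE₁ = hc/λ₁ - φ = 5.4236 - 2.98 = 2.4436 eV

For λ₂ = 180.7 nm:
KE₂ = hc/λ₂ - φ = 6.8613 - 2.98 = 3.8813 eV

Change in KE:
ΔKE = KE₂ - KE₁ = 3.8813 - 2.4436 = 1.4377 eV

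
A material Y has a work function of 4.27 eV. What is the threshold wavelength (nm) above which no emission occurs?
290.36 nm

The threshold wavelength is when the photon energy equals the work function:
hc/λ₀ = φ

Solving for λ₀:
λ₀ = hc/φ = (6.626×10⁻³⁴ J·s)(3×10⁸ m/s) / (4.27 eV × 1.602×10⁻¹⁹ J/eV)
λ₀ = 290.36 nm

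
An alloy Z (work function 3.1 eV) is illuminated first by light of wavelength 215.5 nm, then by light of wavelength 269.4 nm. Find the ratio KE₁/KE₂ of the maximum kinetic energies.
1.7663

Using Einstein's equation: KE_max = hc/λ - φ

For λ₁ = 215.5 nm:
E₁ = hc/λ₁ = 5.7533 eV
KE₁ = E₁ - φ = 5.7533 - 3.1 = 2.6533 eV

For λ₂ = 269.4 nm:
E₂ = hc/λ₂ = 4.6022 eV
KE₂ = E₂ - φ = 4.6022 - 3.1 = 1.5022 eV

Ratio: KE₁/KE₂ = 2.6533/1.5022 = 1.7663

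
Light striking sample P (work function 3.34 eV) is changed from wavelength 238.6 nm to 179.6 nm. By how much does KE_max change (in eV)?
1.7070 eV

Using Einstein's equation: KE_max = hc/λ - φ

For λ₁ = 238.6 nm:
KE₁ = hc/λ₁ - φ = 5.1963 - 3.34 = 1.8563 eV

For λ₂ = 179.6 nm:
KE₂ = hc/λ₂ - φ = 6.9034 - 3.34 = 3.5634 eV

Change in KE:
ΔKE = KE₂ - KE₁ = 3.5634 - 1.8563 = 1.7070 eV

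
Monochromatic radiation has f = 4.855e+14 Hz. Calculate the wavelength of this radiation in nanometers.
617.49 nm

Using the wave equation: c = fλ

Solving for wavelength:
λ = c/f = (3×10⁸ m/s) / (4.855e+14 Hz)
λ = 617.49 nm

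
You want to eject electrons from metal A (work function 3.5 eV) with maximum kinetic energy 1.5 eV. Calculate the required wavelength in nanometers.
247.97 nm

From Einstein's equation: KE_max = hc/λ - φ

Rearranging for λ:
hc/λ = KE_max + φ
λ = hc/(KE_max + φ)

Required photon energy:
E_photon = KE_max + φ = 1.5 + 3.5 = 5.00 eV

Required wavelength:
λ = hc/E_photon = (6.626×10⁻³⁴)(3×10⁸) / (5.00 × 1.602×10⁻¹⁹)
λ = 247.97 nm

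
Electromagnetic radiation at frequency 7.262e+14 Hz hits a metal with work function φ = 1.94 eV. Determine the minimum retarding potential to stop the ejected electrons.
1.0633 V

The stopping potential V_s satisfies: eV_s = KE_max

First, find KE_max using Einstein's equation:
E_photon = hf = (6.626×10⁻³⁴ J·s)(7.262e+14 Hz) = 3.0033 eV
KE_max = E_photon - φ = 3.0033 - 1.94 = 1.0633 eV

Since eV_s = KE_max:
V_s = KE_max/e = 1.0633 V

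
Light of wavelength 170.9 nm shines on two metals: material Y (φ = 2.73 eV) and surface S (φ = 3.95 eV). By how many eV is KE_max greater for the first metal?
1.2200 eV

Using KE_max = hc/λ - φ for each metal:

Photon energy: E = hc/λ = 7.2548 eV

For material Y (φ₁ = 2.73 eV):
KE₁ = E - φ₁ = 7.2548 - 2.73 = 4.5248 eV

For surface S (φ₂ = 3.95 eV):
KE₂ = E - φ₂ = 7.2548 - 3.95 = 3.3048 eV

Difference:
ΔKE = KE₁ - KE₂ = 4.5248 - 3.3048 = 1.2200 eV

Note: The difference equals the difference in work functions: 3.95 - 2.73 = 1.22 eV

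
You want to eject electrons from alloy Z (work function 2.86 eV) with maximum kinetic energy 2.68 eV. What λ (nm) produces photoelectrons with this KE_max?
223.80 nm

From Einstein's equation: KE_max = hc/λ - φ

Rearranging for λ:
hc/λ = KE_max + φ
λ = hc/(KE_max + φ)

Required photon energy:
E_photon = KE_max + φ = 2.68 + 2.86 = 5.54 eV

Required wavelength:
λ = hc/E_photon = (6.626×10⁻³⁴)(3×10⁸) / (5.54 × 1.602×10⁻¹⁹)
λ = 223.80 nm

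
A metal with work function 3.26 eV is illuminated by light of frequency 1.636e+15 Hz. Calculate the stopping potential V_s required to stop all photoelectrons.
3.5060 V

The stopping potential V_s satisfies: eV_s = KE_max

First, find KE_max using Einstein's equation:
E_photon = hf = (6.626×10⁻³⁴ J·s)(1.636e+15 Hz) = 6.7660 eV
KE_max = E_photon - φ = 6.7660 - 3.26 = 3.5060 eV

Since eV_s = KE_max:
V_s = KE_max/e = 3.5060 V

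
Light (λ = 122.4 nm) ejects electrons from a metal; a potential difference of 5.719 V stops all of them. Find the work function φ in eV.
4.41 eV

The stopping potential gives the maximum kinetic energy: KE_max = eV_s = 5.719 eV

From Einstein's photoelectric equation: KE_max = hc/λ - φ
Rearranging: φ = hc/λ - KE_max

Calculate photon energy:
E_photon = hc/λ = (6.626×10⁻³⁴ J·s)(3×10⁸ m/s) / (122.4×10⁻⁹ m) = 10.1294 eV

Therefore:
φ = 10.1294 - 5.719 = 4.41 eV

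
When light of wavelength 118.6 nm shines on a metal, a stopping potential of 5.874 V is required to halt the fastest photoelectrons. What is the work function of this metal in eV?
4.58 eV

The stopping potential gives the maximum kinetic energy: KE_max = eV_s = 5.874 eV

From Einstein's photoelectric equation: KE_max = hc/λ - φ
Rearranging: φ = hc/λ - KE_max

Calculate photon energy:
E_photon = hc/λ = (6.626×10⁻³⁴ J·s)(3×10⁸ m/s) / (118.6×10⁻⁹ m) = 10.4540 eV

Therefore:
φ = 10.4540 - 5.874 = 4.58 eV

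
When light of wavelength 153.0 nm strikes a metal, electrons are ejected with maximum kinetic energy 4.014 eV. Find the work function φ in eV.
4.09 eV

From Einstein's photoelectric equation: KE_max = hf - φ = hc/λ - φ

Rearranging for φ:
φ = hc/λ - KE_max

Calculate photon energy:
E_photon = hc/λ = 8.1035 eV

Therefore:
φ = 8.1035 - 4.014 = 4.09 eV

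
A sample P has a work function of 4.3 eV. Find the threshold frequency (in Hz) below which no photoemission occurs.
1.0397e+15 Hz

The threshold frequency is when the photon energy equals the work function:
hf₀ = φ

Solving for f₀:
f₀ = φ/h = (4.3 eV × 1.602×10⁻¹⁹ J/eV) / (6.626×10⁻³⁴ J·s)
f₀ = 1.0397e+15 Hz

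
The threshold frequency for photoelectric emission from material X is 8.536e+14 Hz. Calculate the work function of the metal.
3.53 eV

At the threshold frequency, photon energy equals work function:
φ = hf₀

Calculating:
φ = (6.626×10⁻³⁴ J·s)(8.536e+14 Hz)
φ = 3.53 eV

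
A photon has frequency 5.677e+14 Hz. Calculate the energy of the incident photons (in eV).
2.3478 eV

Using E = hf:

E = hf = (6.626×10⁻³⁴ J·s)(5.677e+14 Hz)
E = 2.3478 eV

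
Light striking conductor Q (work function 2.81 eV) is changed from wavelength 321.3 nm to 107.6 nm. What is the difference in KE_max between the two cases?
7.6639 eV

Using Einstein's equation: KE_max = hc/λ - φ

For λ₁ = 321.3 nm:
KE₁ = hc/λ₁ - φ = 3.8588 - 2.81 = 1.0488 eV

For λ₂ = 107.6 nm:
KE₂ = hc/λ₂ - φ = 11.5227 - 2.81 = 8.7127 eV

Change in KE:
ΔKE = KE₂ - KE₁ = 8.7127 - 1.0488 = 7.6639 eV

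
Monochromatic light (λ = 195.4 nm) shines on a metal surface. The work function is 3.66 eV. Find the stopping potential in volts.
2.6851 V

The stopping potential V_s satisfies: eV_s = KE_max

First, find KE_max using Einstein's equation:
E_photon = hc/λ = 6.3451 eV
KE_max = E_photon - φ = 6.3451 - 3.66 = 2.6851 eV

Since eV_s = KE_max:
V_s = KE_max/e = 2.6851 V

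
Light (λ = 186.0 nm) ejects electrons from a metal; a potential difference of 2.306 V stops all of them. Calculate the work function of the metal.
4.36 eV

The stopping potential gives the maximum kinetic energy: KE_max = eV_s = 2.306 eV

From Einstein's photoelectric equation: KE_max = hc/λ - φ
Rearranging: φ = hc/λ - KE_max

Calculate photon energy:
E_photon = hc/λ = (6.626×10⁻³⁴ J·s)(3×10⁸ m/s) / (186.0×10⁻⁹ m) = 6.6658 eV

Therefore:
φ = 6.6658 - 2.306 = 4.36 eV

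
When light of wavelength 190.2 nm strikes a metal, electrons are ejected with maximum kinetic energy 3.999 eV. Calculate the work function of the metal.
2.52 eV

From Einstein's photoelectric equation: KE_max = hf - φ = hc/λ - φ

Rearranging for φ:
φ = hc/λ - KE_max

Calculate photon energy:
E_photon = hc/λ = 6.5186 eV

Therefore:
φ = 6.5186 - 3.999 = 2.52 eV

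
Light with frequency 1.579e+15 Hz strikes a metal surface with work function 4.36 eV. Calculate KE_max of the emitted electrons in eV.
2.1702 eV

Using Einstein's photoelectric equation: KE_max = hf - φ

First, calculate the photon energy:
E_photon = hf = (6.626×10⁻³⁴ J·s)(1.579e+15 Hz)
E_photon = 6.5302 eV

Then, the maximum kinetic energy:
KE_max = E_photon - φ = 6.5302 eV - 4.36 eV = 2.1702 eV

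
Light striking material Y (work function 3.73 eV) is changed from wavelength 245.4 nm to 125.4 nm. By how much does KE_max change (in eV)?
4.8348 eV

Using Einstein's equation: KE_max = hc/λ - φ

For λ₁ = 245.4 nm:
KE₁ = hc/λ₁ - φ = 5.0523 - 3.73 = 1.3223 eV

For λ₂ = 125.4 nm:
KE₂ = hc/λ₂ - φ = 9.8871 - 3.73 = 6.1571 eV

Change in KE:
ΔKE = KE₂ - KE₁ = 6.1571 - 1.3223 = 4.8348 eV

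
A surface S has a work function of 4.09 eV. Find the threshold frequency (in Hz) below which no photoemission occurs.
9.8896e+14 Hz

The threshold frequency is when the photon energy equals the work function:
hf₀ = φ

Solving for f₀:
f₀ = φ/h = (4.09 eV × 1.602×10⁻¹⁹ J/eV) / (6.626×10⁻³⁴ J·s)
f₀ = 9.8896e+14 Hz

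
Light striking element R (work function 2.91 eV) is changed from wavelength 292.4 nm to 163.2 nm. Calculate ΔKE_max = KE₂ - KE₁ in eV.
3.3568 eV

Using Einstein's equation: KE_max = hc/λ - φ

For λ₁ = 292.4 nm:
KE₁ = hc/λ₁ - φ = 4.2402 - 2.91 = 1.3302 eV

For λ₂ = 163.2 nm:
KE₂ = hc/λ₂ - φ = 7.5971 - 2.91 = 4.6871 eV

Change in KE:
ΔKE = KE₂ - KE₁ = 4.6871 - 1.3302 = 3.3568 eV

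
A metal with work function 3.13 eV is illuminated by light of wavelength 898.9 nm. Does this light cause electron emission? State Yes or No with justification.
No

For photoemission, the photon energy must exceed the work function.

Photon energy: E = hc/λ = 1.3793 eV
Work function: φ = 3.13 eV

Since E_photon (1.3793 eV) < φ (3.13 eV), photoemission will NOT occur.
The threshold wavelength is λ₀ = hc/φ = 396.1 nm.
Since 898.9 nm > 396.1 nm, the photons lack sufficient energy.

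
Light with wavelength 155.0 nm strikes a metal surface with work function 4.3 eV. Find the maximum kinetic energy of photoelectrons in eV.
3.6990 eV

Using Einstein's photoelectric equation: KE_max = hf - φ = hc/λ - φ

First, calculate the photon energy:
E_photon = hc/λ = (6.626×10⁻³⁴ J·s)(3×10⁸ m/s) / (155.0×10⁻⁹ m)
E_photon = 7.9990 eV

Then, the maximum kinetic energy:
KE_max = E_photon - φ = 7.9990 eV - 4.3 eV = 3.6990 eV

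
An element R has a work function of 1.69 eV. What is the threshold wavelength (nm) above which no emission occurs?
733.63 nm

The threshold wavelength is when the photon energy equals the work function:
hc/λ₀ = φ

Solving for λ₀:
λ₀ = hc/φ = (6.626×10⁻³⁴ J·s)(3×10⁸ m/s) / (1.69 eV × 1.602×10⁻¹⁹ J/eV)
λ₀ = 733.63 nm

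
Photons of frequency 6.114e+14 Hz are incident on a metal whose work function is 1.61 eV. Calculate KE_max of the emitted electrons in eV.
0.9185 eV

Using Einstein's photoelectric equation: KE_max = hf - φ

First, calculate the photon energy:
E_photon = hf = (6.626×10⁻³⁴ J·s)(6.114e+14 Hz)
E_photon = 2.5285 eV

Then, the maximum kinetic energy:
KE_max = E_photon - φ = 2.5285 eV - 1.61 eV = 0.9185 eV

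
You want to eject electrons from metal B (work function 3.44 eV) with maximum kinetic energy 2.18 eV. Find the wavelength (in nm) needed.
220.61 nm

From Einstein's equation: KE_max = hc/λ - φ

Rearranging for λ:
hc/λ = KE_max + φ
λ = hc/(KE_max + φ)

Required photon energy:
E_photon = KE_max + φ = 2.18 + 3.44 = 5.62 eV

Required wavelength:
λ = hc/E_photon = (6.626×10⁻³⁴)(3×10⁸) / (5.62 × 1.602×10⁻¹⁹)
λ = 220.61 nm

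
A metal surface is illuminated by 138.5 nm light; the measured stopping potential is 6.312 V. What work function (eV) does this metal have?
2.64 eV

The stopping potential gives the maximum kinetic energy: KE_max = eV_s = 6.312 eV

From Einstein's photoelectric equation: KE_max = hc/λ - φ
Rearranging: φ = hc/λ - KE_max

Calculate photon energy:
E_photon = hc/λ = (6.626×10⁻³⁴ J·s)(3×10⁸ m/s) / (138.5×10⁻⁹ m) = 8.9519 eV

Therefore:
φ = 8.9519 - 6.312 = 2.64 eV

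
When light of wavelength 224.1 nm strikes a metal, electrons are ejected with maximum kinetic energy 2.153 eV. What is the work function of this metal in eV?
3.38 eV

From Einstein's photoelectric equation: KE_max = hf - φ = hc/λ - φ

Rearranging for φ:
φ = hc/λ - KE_max

Calculate photon energy:
E_photon = hc/λ = 5.5325 eV

Therefore:
φ = 5.5325 - 2.153 = 3.38 eV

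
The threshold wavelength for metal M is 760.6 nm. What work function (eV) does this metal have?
1.63 eV

At the threshold wavelength, photon energy equals work function:
φ = hc/λ₀

Calculating:
φ = (6.626×10⁻³⁴ J·s)(3×10⁸ m/s) / (760.6×10⁻⁹ m)
φ = 1.63 eV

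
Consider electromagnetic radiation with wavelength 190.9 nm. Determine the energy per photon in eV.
6.4947 eV

Using E = hf = hc/λ:

E = hc/λ = (6.626×10⁻³⁴ J·s)(3×10⁸ m/s) / (190.9×10⁻⁹ m)
E = 6.4947 eV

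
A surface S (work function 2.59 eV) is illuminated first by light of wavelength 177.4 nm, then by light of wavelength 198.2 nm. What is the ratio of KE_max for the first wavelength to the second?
1.2001

Using Einstein's equation: KE_max = hc/λ - φ

For λ₁ = 177.4 nm:
E₁ = hc/λ₁ = 6.9890 eV
KE₁ = E₁ - φ = 6.9890 - 2.59 = 4.3990 eV

For λ₂ = 198.2 nm:
E₂ = hc/λ₂ = 6.2555 eV
KE₂ = E₂ - φ = 6.2555 - 2.59 = 3.6655 eV

Ratio: KE₁/KE₂ = 4.3990/3.6655 = 1.2001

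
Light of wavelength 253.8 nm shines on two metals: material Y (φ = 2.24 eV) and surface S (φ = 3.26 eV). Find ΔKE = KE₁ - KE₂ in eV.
1.0200 eV

Using KE_max = hc/λ - φ for each metal:

Photon energy: E = hc/λ = 4.8851 eV

For material Y (φ₁ = 2.24 eV):
KE₁ = E - φ₁ = 4.8851 - 2.24 = 2.6451 eV

For surface S (φ₂ = 3.26 eV):
KE₂ = E - φ₂ = 4.8851 - 3.26 = 1.6251 eV

Difference:
ΔKE = KE₁ - KE₂ = 2.6451 - 1.6251 = 1.0200 eV

Note: The difference equals the difference in work functions: 3.26 - 2.24 = 1.02 eV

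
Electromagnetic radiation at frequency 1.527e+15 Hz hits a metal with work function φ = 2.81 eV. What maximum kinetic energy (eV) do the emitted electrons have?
3.5052 eV

Using Einstein's photoelectric equation: KE_max = hf - φ

First, calculate the photon energy:
E_photon = hf = (6.626×10⁻³⁴ J·s)(1.527e+15 Hz)
E_photon = 6.3152 eV

Then, the maximum kinetic energy:
KE_max = E_photon - φ = 6.3152 eV - 2.81 eV = 3.5052 eV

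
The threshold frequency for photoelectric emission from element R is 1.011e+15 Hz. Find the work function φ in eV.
4.18 eV

At the threshold frequency, photon energy equals work function:
φ = hf₀

Calculating:
φ = (6.626×10⁻³⁴ J·s)(1.011e+15 Hz)
φ = 4.18 eV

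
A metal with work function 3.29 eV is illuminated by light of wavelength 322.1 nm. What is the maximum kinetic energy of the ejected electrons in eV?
0.5592 eV

Using Einstein's photoelectric equation: KE_max = hf - φ = hc/λ - φ

First, calculate the photon energy:
E_photon = hc/λ = (6.626×10⁻³⁴ J·s)(3×10⁸ m/s) / (322.1×10⁻⁹ m)
E_photon = 3.8492 eV

Then, the maximum kinetic energy:
KE_max = E_photon - φ = 3.8492 eV - 3.29 eV = 0.5592 eV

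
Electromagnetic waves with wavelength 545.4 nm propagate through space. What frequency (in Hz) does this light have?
5.4967e+14 Hz

Using the wave equation: c = fλ

Solving for frequency:
f = c/λ = (3×10⁸ m/s) / (545.4×10⁻⁹ m)
f = 5.4967e+14 Hz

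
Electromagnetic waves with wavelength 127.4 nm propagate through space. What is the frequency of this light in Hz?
2.3532e+15 Hz

Using the wave equation: c = fλ

Solving for frequency:
f = c/λ = (3×10⁸ m/s) / (127.4×10⁻⁹ m)
f = 2.3532e+15 Hz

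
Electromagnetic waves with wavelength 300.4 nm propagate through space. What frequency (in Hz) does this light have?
9.9798e+14 Hz

Using the wave equation: c = fλ

Solving for frequency:
f = c/λ = (3×10⁸ m/s) / (300.4×10⁻⁹ m)
f = 9.9798e+14 Hz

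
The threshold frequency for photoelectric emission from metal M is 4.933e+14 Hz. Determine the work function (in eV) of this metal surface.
2.04 eV

At the threshold frequency, photon energy equals work function:
φ = hf₀

Calculating:
φ = (6.626×10⁻³⁴ J·s)(4.933e+14 Hz)
φ = 2.04 eV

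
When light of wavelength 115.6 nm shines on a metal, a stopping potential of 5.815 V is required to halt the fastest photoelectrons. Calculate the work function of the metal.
4.91 eV

The stopping potential gives the maximum kinetic energy: KE_max = eV_s = 5.815 eV

From Einstein's photoelectric equation: KE_max = hc/λ - φ
Rearranging: φ = hc/λ - KE_max

Calculate photon energy:
E_photon = hc/λ = (6.626×10⁻³⁴ J·s)(3×10⁸ m/s) / (115.6×10⁻⁹ m) = 10.7253 eV

Therefore:
φ = 10.7253 - 5.815 = 4.91 eV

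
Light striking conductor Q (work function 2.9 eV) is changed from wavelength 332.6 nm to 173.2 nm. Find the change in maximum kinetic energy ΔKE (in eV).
3.4307 eV

Using Einstein's equation: KE_max = hc/λ - φ

For λ₁ = 332.6 nm:
KE₁ = hc/λ₁ - φ = 3.7277 - 2.9 = 0.8277 eV

For λ₂ = 173.2 nm:
KE₂ = hc/λ₂ - φ = 7.1584 - 2.9 = 4.2584 eV

Change in KE:
ΔKE = KE₂ - KE₁ = 4.2584 - 0.8277 = 3.4307 eV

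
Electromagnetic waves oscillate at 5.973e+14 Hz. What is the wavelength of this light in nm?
501.91 nm

Using the wave equation: c = fλ

Solving for wavelength:
λ = c/f = (3×10⁸ m/s) / (5.973e+14 Hz)
λ = 501.91 nm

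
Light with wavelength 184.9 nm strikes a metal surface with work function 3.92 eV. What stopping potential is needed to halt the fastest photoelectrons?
2.7855 V

The stopping potential V_s satisfies: eV_s = KE_max

First, find KE_max using Einstein's equation:
E_photon = hc/λ = 6.7055 eV
KE_max = E_photon - φ = 6.7055 - 3.92 = 2.7855 eV

Since eV_s = KE_max:
V_s = KE_max/e = 2.7855 V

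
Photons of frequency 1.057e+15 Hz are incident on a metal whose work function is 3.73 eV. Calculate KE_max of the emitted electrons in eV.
0.6414 eV

Using Einstein's photoelectric equation: KE_max = hf - φ

First, calculate the photon energy:
E_photon = hf = (6.626×10⁻³⁴ J·s)(1.057e+15 Hz)
E_photon = 4.3714 eV

Then, the maximum kinetic energy:
KE_max = E_photon - φ = 4.3714 eV - 3.73 eV = 0.6414 eV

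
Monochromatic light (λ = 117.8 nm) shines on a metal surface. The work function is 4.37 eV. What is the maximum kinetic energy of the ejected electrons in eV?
6.1550 eV

Using Einstein's photoelectric equation: KE_max = hf - φ = hc/λ - φ

First, calculate the photon energy:
E_photon = hc/λ = (6.626×10⁻³⁴ J·s)(3×10⁸ m/s) / (117.8×10⁻⁹ m)
E_photon = 10.5250 eV

Then, the maximum kinetic energy:
KE_max = E_photon - φ = 10.5250 eV - 4.37 eV = 6.1550 eV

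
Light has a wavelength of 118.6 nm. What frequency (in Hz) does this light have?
2.5278e+15 Hz

Using the wave equation: c = fλ

Solving for frequency:
f = c/λ = (3×10⁸ m/s) / (118.6×10⁻⁹ m)
f = 2.5278e+15 Hz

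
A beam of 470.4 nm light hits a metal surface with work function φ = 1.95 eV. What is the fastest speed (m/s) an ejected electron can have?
4.9113e+05 m/s

First, find the maximum kinetic energy:
E_photon = hc/λ = 2.6357 eV
KE_max = E_photon - φ = 2.6357 - 1.95 = 0.6857 eV

Convert to Joules: KE_max = 0.6857 × 1.602×10⁻¹⁹ J = 1.0986e-19 J

Then use KE = ½mv² to find velocity:
v = √(2·KE/m) = √(2 × 1.0986e-19 J / 9.109e-31 kg)
v = 4.9113e+05 m/s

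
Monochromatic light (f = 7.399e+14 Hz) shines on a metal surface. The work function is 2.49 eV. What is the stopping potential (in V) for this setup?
0.5700 V

The stopping potential V_s satisfies: eV_s = KE_max

First, find KE_max using Einstein's equation:
E_photon = hf = (6.626×10⁻³⁴ J·s)(7.399e+14 Hz) = 3.0600 eV
KE_max = E_photon - φ = 3.0600 - 2.49 = 0.5700 eV

Since eV_s = KE_max:
V_s = KE_max/e = 0.5700 V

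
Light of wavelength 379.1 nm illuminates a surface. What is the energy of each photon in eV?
3.2705 eV

Using E = hf = hc/λ:

E = hc/λ = (6.626×10⁻³⁴ J·s)(3×10⁸ m/s) / (379.1×10⁻⁹ m)
E = 3.2705 eV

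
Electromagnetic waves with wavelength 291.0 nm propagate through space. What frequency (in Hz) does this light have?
1.0302e+15 Hz

Using the wave equation: c = fλ

Solving for frequency:
f = c/λ = (3×10⁸ m/s) / (291.0×10⁻⁹ m)
f = 1.0302e+15 Hz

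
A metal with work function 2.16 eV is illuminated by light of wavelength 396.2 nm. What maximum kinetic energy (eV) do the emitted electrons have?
0.9693 eV

Using Einstein's photoelectric equation: KE_max = hf - φ = hc/λ - φ

First, calculate the photon energy:
E_photon = hc/λ = (6.626×10⁻³⁴ J·s)(3×10⁸ m/s) / (396.2×10⁻⁹ m)
E_photon = 3.1293 eV

Then, the maximum kinetic energy:
KE_max = E_photon - φ = 3.1293 eV - 2.16 eV = 0.9693 eV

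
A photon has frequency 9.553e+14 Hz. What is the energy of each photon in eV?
3.9508 eV

Using E = hf:

E = hf = (6.626×10⁻³⁴ J·s)(9.553e+14 Hz)
E = 3.9508 eV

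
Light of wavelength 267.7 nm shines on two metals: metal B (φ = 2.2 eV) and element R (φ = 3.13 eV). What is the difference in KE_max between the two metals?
0.9300 eV

Using KE_max = hc/λ - φ for each metal:

Photon energy: E = hc/λ = 4.6315 eV

For metal B (φ₁ = 2.2 eV):
KE₁ = E - φ₁ = 4.6315 - 2.2 = 2.4315 eV

For element R (φ₂ = 3.13 eV):
KE₂ = E - φ₂ = 4.6315 - 3.13 = 1.5015 eV

Difference:
ΔKE = KE₁ - KE₂ = 2.4315 - 1.5015 = 0.9300 eV

Note: The difference equals the difference in work functions: 3.13 - 2.2 = 0.93 eV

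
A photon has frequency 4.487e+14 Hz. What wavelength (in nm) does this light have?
668.14 nm

Using the wave equation: c = fλ

Solving for wavelength:
λ = c/f = (3×10⁸ m/s) / (4.487e+14 Hz)
λ = 668.14 nm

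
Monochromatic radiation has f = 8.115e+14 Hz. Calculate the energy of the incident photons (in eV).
3.3561 eV

Using E = hf:

E = hf = (6.626×10⁻³⁴ J·s)(8.115e+14 Hz)
E = 3.3561 eV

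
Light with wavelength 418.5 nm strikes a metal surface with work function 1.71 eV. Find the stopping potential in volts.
1.2526 V

The stopping potential V_s satisfies: eV_s = KE_max

First, find KE_max using Einstein's equation:
E_photon = hc/λ = 2.9626 eV
KE_max = E_photon - φ = 2.9626 - 1.71 = 1.2526 eV

Since eV_s = KE_max:
V_s = KE_max/e = 1.2526 V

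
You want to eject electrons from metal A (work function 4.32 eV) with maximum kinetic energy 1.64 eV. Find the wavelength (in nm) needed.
208.03 nm

From Einstein's equation: KE_max = hc/λ - φ

Rearranging for λ:
hc/λ = KE_max + φ
λ = hc/(KE_max + φ)

Required photon energy:
E_photon = KE_max + φ = 1.64 + 4.32 = 5.96 eV

Required wavelength:
λ = hc/E_photon = (6.626×10⁻³⁴)(3×10⁸) / (5.96 × 1.602×10⁻¹⁹)
λ = 208.03 nm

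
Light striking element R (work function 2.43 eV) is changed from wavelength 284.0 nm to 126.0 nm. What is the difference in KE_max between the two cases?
5.4744 eV

Using Einstein's equation: KE_max = hc/λ - φ

For λ₁ = 284.0 nm:
KE₁ = hc/λ₁ - φ = 4.3656 - 2.43 = 1.9356 eV

For λ₂ = 126.0 nm:
KE₂ = hc/λ₂ - φ = 9.8400 - 2.43 = 7.4100 eV

Change in KE:
ΔKE = KE₂ - KE₁ = 7.4100 - 1.9356 = 5.4744 eV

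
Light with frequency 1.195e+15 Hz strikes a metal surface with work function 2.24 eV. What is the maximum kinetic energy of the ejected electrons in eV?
2.7021 eV

Using Einstein's photoelectric equation: KE_max = hf - φ

First, calculate the photon energy:
E_photon = hf = (6.626×10⁻³⁴ J·s)(1.195e+15 Hz)
E_photon = 4.9421 eV

Then, the maximum kinetic energy:
KE_max = E_photon - φ = 4.9421 eV - 2.24 eV = 2.7021 eV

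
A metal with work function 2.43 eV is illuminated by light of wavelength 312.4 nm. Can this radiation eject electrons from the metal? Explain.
Yes

For photoemission, the photon energy must exceed the work function.

Photon energy: E = hc/λ = 3.9688 eV
Work function: φ = 2.43 eV

Since E_photon (3.9688 eV) > φ (2.43 eV), photoemission WILL occur.
The threshold wavelength is λ₀ = hc/φ = 510.2 nm.
Since 312.4 nm < 510.2 nm, the light has sufficient energy.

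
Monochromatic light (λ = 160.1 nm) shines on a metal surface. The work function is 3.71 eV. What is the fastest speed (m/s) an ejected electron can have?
1.1913e+06 m/s

First, find the maximum kinetic energy:
E_photon = hc/λ = 7.7442 eV
KE_max = E_photon - φ = 7.7442 - 3.71 = 4.0342 eV

Convert to Joules: KE_max = 4.0342 × 1.602×10⁻¹⁹ J = 6.4635e-19 J

Then use KE = ½mv² to find velocity:
v = √(2·KE/m) = √(2 × 6.4635e-19 J / 9.109e-31 kg)
v = 1.1913e+06 m/s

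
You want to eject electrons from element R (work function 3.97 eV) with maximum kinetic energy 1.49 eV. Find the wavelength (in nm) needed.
227.08 nm

From Einstein's equation: KE_max = hc/λ - φ

Rearranging for λ:
hc/λ = KE_max + φ
λ = hc/(KE_max + φ)

Required photon energy:
E_photon = KE_max + φ = 1.49 + 3.97 = 5.46 eV

Required wavelength:
λ = hc/E_photon = (6.626×10⁻³⁴)(3×10⁸) / (5.46 × 1.602×10⁻¹⁹)
λ = 227.08 nm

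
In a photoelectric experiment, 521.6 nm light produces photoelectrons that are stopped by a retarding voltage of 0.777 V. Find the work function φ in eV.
1.60 eV

The stopping potential gives the maximum kinetic energy: KE_max = eV_s = 0.777 eV

From Einstein's photoelectric equation: KE_max = hc/λ - φ
Rearranging: φ = hc/λ - KE_max

Calculate photon energy:
E_photon = hc/λ = (6.626×10⁻³⁴ J·s)(3×10⁸ m/s) / (521.6×10⁻⁹ m) = 2.3770 eV

Therefore:
φ = 2.3770 - 0.777 = 1.60 eV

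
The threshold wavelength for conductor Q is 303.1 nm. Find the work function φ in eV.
4.09 eV

At the threshold wavelength, photon energy equals work function:
φ = hc/λ₀

Calculating:
φ = (6.626×10⁻³⁴ J·s)(3×10⁸ m/s) / (303.1×10⁻⁹ m)
φ = 4.09 eV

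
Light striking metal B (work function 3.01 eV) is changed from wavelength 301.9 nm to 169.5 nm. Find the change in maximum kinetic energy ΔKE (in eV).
3.2079 eV

Using Einstein's equation: KE_max = hc/λ - φ

For λ₁ = 301.9 nm:
KE₁ = hc/λ₁ - φ = 4.1068 - 3.01 = 1.0968 eV

For λ₂ = 169.5 nm:
KE₂ = hc/λ₂ - φ = 7.3147 - 3.01 = 4.3047 eV

Change in KE:
ΔKE = KE₂ - KE₁ = 4.3047 - 1.0968 = 3.2079 eV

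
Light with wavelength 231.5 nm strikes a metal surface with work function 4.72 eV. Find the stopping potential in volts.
0.6357 V

The stopping potential V_s satisfies: eV_s = KE_max

First, find KE_max using Einstein's equation:
E_photon = hc/λ = 5.3557 eV
KE_max = E_photon - φ = 5.3557 - 4.72 = 0.6357 eV

Since eV_s = KE_max:
V_s = KE_max/e = 0.6357 V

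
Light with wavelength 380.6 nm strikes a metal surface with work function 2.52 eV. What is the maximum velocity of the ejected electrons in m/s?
5.0937e+05 m/s

First, find the maximum kinetic energy:
E_photon = hc/λ = 3.2576 eV
KE_max = E_photon - φ = 3.2576 - 2.52 = 0.7376 eV

Convert to Joules: KE_max = 0.7376 × 1.602×10⁻¹⁹ J = 1.1818e-19 J

Then use KE = ½mv² to find velocity:
v = √(2·KE/m) = √(2 × 1.1818e-19 J / 9.109e-31 kg)
v = 5.0937e+05 m/s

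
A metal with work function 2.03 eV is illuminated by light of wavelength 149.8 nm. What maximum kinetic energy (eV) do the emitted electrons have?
6.2466 eV

Using Einstein's photoelectric equation: KE_max = hf - φ = hc/λ - φ

First, calculate the photon energy:
E_photon = hc/λ = (6.626×10⁻³⁴ J·s)(3×10⁸ m/s) / (149.8×10⁻⁹ m)
E_photon = 8.2766 eV

Then, the maximum kinetic energy:
KE_max = E_photon - φ = 8.2766 eV - 2.03 eV = 6.2466 eV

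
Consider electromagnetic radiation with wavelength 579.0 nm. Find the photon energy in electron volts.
2.1414 eV

Using E = hf = hc/λ:

E = hc/λ = (6.626×10⁻³⁴ J·s)(3×10⁸ m/s) / (579.0×10⁻⁹ m)
E = 2.1414 eV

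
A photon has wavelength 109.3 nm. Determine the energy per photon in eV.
11.3435 eV

Using E = hf = hc/λ:

E = hc/λ = (6.626×10⁻³⁴ J·s)(3×10⁸ m/s) / (109.3×10⁻⁹ m)
E = 11.3435 eV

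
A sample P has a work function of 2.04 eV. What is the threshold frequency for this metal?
4.9327e+14 Hz

The threshold frequency is when the photon energy equals the work function:
hf₀ = φ

Solving for f₀:
f₀ = φ/h = (2.04 eV × 1.602×10⁻¹⁹ J/eV) / (6.626×10⁻³⁴ J·s)
f₀ = 4.9327e+14 Hz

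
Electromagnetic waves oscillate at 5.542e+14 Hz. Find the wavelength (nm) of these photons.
540.95 nm

Using the wave equation: c = fλ

Solving for wavelength:
λ = c/f = (3×10⁸ m/s) / (5.542e+14 Hz)
λ = 540.95 nm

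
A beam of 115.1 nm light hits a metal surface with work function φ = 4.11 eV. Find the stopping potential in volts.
6.6619 V

The stopping potential V_s satisfies: eV_s = KE_max

First, find KE_max using Einstein's equation:
E_photon = hc/λ = 10.7719 eV
KE_max = E_photon - φ = 10.7719 - 4.11 = 6.6619 eV

Since eV_s = KE_max:
V_s = KE_max/e = 6.6619 V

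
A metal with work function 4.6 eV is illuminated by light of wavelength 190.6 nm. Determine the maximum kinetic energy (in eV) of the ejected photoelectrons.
1.9049 eV

Using Einstein's photoelectric equation: KE_max = hf - φ = hc/λ - φ

First, calculate the photon energy:
E_photon = hc/λ = (6.626×10⁻³⁴ J·s)(3×10⁸ m/s) / (190.6×10⁻⁹ m)
E_photon = 6.5049 eV

Then, the maximum kinetic energy:
KE_max = E_photon - φ = 6.5049 eV - 4.6 eV = 1.9049 eV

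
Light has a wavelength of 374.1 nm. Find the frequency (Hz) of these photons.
8.0137e+14 Hz

Using the wave equation: c = fλ

Solving for frequency:
f = c/λ = (3×10⁸ m/s) / (374.1×10⁻⁹ m)
f = 8.0137e+14 Hz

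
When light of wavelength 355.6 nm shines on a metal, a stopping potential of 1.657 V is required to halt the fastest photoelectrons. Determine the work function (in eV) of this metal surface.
1.83 eV

The stopping potential gives the maximum kinetic energy: KE_max = eV_s = 1.657 eV

From Einstein's photoelectric equation: KE_max = hc/λ - φ
Rearranging: φ = hc/λ - KE_max

Calculate photon energy:
E_photon = hc/λ = (6.626×10⁻³⁴ J·s)(3×10⁸ m/s) / (355.6×10⁻⁹ m) = 3.4866 eV

Therefore:
φ = 3.4866 - 1.657 = 1.83 eV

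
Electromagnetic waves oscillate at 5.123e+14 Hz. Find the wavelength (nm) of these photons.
585.19 nm

Using the wave equation: c = fλ

Solving for wavelength:
λ = c/f = (3×10⁸ m/s) / (5.123e+14 Hz)
λ = 585.19 nm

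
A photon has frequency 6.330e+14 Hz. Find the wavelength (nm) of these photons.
473.61 nm

Using the wave equation: c = fλ

Solving for wavelength:
λ = c/f = (3×10⁸ m/s) / (6.330e+14 Hz)
λ = 473.61 nm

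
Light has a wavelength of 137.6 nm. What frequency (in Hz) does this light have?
2.1787e+15 Hz

Using the wave equation: c = fλ

Solving for frequency:
f = c/λ = (3×10⁸ m/s) / (137.6×10⁻⁹ m)
f = 2.1787e+15 Hz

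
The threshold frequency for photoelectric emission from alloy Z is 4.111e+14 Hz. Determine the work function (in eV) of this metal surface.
1.70 eV

At the threshold frequency, photon energy equals work function:
φ = hf₀

Calculating:
φ = (6.626×10⁻³⁴ J·s)(4.111e+14 Hz)
φ = 1.70 eV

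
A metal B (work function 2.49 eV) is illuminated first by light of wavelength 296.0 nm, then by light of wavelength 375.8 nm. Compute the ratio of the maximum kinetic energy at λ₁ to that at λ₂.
2.0992

Using Einstein's equation: KE_max = hc/λ - φ

For λ₁ = 296.0 nm:
E₁ = hc/λ₁ = 4.1887 eV
KE₁ = E₁ - φ = 4.1887 - 2.49 = 1.6987 eV

For λ₂ = 375.8 nm:
E₂ = hc/λ₂ = 3.2992 eV
KE₂ = E₂ - φ = 3.2992 - 2.49 = 0.8092 eV

Ratio: KE₁/KE₂ = 1.6987/0.8092 = 2.0992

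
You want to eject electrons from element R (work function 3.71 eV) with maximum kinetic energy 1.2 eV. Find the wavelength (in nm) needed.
252.51 nm

From Einstein's equation: KE_max = hc/λ - φ

Rearranging for λ:
hc/λ = KE_max + φ
λ = hc/(KE_max + φ)

Required photon energy:
E_photon = KE_max + φ = 1.2 + 3.71 = 4.91 eV

Required wavelength:
λ = hc/E_photon = (6.626×10⁻³⁴)(3×10⁸) / (4.91 × 1.602×10⁻¹⁹)
λ = 252.51 nm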